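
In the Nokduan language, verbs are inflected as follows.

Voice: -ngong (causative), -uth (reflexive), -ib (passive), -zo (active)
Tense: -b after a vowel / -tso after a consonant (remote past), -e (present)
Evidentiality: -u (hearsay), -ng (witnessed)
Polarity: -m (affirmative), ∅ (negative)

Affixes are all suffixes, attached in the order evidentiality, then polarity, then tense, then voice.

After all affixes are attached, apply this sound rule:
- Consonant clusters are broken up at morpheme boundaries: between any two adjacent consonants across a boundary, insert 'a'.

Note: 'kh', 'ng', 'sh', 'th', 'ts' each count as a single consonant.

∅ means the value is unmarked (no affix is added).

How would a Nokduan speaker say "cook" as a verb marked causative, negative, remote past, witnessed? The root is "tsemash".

Attach evidentiality witnessed -ng → tsemashng.
polarity = negative: zero marking, form stays tsemashng.
Attach tense remote past -tso (after consonant 'ng') → tsemashngtso.
Attach voice causative -ngong → tsemashngtsongong.
Apply epenthesis: tsemashngtsongong → tsemashangatsongong.

tsemashangatsongong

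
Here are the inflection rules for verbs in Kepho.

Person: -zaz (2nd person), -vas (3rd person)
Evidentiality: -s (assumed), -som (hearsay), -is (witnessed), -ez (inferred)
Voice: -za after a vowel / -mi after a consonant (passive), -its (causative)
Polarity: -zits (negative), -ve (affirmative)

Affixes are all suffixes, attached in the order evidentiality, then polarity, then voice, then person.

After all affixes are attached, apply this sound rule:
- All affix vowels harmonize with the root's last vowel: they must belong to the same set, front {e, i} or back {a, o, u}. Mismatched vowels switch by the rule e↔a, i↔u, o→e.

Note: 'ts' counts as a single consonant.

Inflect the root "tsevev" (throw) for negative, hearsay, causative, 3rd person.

Attach evidentiality hearsay -som → tsevevsom.
Attach polarity negative -zits → tsevevsomzits.
Attach voice causative -its → tsevevsomzitsits.
Attach person 3rd person -vas → tsevevsomzitsitsvas.
Apply vowel harmony: tsevevsomzitsitsvas → tsevevsemzitsitsves.

tsevevsemzitsitsves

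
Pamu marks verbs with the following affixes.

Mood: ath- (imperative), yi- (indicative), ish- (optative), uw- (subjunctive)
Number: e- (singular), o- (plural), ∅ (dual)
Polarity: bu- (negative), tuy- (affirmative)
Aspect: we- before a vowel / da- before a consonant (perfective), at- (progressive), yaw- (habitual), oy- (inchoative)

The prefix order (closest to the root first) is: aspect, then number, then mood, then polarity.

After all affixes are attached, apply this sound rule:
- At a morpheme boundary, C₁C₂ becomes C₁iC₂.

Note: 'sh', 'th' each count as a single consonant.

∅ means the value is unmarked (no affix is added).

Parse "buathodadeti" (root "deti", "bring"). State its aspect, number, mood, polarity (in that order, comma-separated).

perfective, plural, imperative, negative

Segment: bu-ath-o-da-deti.
aspect: we/da- → perfective.
number: o- → plural.
mood: ath- → imperative.
polarity: bu- → negative.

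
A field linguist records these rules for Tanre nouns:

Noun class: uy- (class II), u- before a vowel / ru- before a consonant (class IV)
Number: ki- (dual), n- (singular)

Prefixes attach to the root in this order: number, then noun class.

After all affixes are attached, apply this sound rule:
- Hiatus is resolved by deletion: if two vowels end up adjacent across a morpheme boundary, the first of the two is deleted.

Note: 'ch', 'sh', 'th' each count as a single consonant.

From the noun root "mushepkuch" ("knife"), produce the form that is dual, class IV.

rukimushepkuch

Attach number dual ki- → kimushepkuch.
Attach noun class class IV ru- (before consonant 'k') → rukimushepkuch.
Vowel deletion: no change.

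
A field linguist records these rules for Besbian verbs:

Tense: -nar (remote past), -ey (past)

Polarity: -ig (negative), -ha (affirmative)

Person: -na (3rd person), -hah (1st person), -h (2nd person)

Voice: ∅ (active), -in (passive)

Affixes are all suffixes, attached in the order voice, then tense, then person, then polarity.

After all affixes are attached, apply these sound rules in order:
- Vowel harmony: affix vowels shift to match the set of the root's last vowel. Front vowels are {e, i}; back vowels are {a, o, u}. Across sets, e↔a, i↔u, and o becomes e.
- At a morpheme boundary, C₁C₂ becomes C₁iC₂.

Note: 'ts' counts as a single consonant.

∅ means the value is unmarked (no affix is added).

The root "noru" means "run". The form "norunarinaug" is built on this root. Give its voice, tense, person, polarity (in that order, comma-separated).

active, remote past, 3rd person, negative

Segment: noru-nar-na-ig.
voice: ∅ → active.
tense: -nar → remote past.
person: -na → 3rd person.
polarity: -ig → negative.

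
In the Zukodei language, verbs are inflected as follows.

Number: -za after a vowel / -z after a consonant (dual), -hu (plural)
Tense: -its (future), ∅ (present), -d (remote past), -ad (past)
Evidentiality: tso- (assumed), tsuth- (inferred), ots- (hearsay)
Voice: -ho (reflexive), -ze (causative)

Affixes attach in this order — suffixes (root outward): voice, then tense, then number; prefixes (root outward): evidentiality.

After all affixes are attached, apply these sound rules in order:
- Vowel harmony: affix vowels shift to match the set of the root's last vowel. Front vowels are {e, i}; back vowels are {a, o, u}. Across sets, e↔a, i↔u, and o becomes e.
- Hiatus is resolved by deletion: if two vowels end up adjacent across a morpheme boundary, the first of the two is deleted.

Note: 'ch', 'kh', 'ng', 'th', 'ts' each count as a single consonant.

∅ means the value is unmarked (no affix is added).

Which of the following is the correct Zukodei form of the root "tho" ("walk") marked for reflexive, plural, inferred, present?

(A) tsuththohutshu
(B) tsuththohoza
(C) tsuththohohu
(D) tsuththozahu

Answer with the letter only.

Attach voice reflexive -ho → thoho.
Attach evidentiality inferred tsuth- → tsuththoho.
tense = present: zero marking, form stays tsuththoho.
Attach number plural -hu → tsuththohohu.
Vowel harmony: no change.
Vowel deletion: no change.
So the correct form is tsuththohohu, option (C).
(A) tsuththohutshu is wrong: it uses future instead of present for tense.
(B) tsuththohoza is wrong: it uses dual instead of plural for number.
(D) tsuththozahu is wrong: it uses causative instead of reflexive for voice.

C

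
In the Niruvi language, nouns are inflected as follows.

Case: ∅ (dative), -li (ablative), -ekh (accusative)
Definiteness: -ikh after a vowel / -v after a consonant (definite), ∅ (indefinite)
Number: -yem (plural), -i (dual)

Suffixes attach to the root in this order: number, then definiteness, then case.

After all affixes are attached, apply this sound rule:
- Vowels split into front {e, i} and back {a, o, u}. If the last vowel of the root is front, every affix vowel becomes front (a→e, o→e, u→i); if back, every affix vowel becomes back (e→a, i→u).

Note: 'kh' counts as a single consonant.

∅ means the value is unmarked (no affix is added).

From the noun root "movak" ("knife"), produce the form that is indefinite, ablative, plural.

movakyamlu

Attach number plural -yem → movakyem.
definiteness = indefinite: zero marking, form stays movakyem.
Attach case ablative -li → movakyemli.
Apply vowel harmony: movakyemli → movakyamlu.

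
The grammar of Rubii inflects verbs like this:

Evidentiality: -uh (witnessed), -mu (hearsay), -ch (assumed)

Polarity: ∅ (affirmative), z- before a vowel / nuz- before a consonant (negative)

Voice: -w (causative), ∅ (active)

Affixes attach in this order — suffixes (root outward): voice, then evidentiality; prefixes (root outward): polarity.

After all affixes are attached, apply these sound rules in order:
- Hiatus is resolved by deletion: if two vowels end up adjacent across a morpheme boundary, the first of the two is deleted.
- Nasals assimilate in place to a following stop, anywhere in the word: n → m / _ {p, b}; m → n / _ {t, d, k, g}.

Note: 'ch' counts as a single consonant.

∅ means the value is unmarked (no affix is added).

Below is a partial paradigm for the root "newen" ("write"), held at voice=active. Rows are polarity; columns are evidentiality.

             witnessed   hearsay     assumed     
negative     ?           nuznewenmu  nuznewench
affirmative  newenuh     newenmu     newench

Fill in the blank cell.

nuznewenuh

Attach polarity negative nuz- (before consonant 'n') → nuznewen.
voice = active: zero marking, form stays nuznewen.
Attach evidentiality witnessed -uh → nuznewenuh.
Vowel deletion: no change.
Nasal assimilation: no change.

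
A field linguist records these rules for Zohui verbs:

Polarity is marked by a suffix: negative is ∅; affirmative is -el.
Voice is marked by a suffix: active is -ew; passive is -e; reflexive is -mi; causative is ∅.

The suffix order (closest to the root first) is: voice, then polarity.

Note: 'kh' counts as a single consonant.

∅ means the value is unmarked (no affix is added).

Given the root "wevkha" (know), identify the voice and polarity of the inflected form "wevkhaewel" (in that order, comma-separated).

Segment: wevkha-ew-el.
voice: -ew → active.
polarity: -el → affirmative.

active, affirmative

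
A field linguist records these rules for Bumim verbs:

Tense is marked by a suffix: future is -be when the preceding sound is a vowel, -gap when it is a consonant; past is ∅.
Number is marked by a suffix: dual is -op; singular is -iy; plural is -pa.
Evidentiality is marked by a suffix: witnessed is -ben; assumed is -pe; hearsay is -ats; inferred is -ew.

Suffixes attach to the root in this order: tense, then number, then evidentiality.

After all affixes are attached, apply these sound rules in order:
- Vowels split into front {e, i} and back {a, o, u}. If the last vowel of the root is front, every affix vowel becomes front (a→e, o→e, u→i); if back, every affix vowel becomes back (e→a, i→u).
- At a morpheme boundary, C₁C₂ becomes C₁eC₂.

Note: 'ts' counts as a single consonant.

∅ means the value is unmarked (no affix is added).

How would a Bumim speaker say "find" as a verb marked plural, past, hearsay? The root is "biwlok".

tense = past: zero marking, form stays biwlok.
Attach number plural -pa → biwlokpa.
Attach evidentiality hearsay -ats → biwlokpaats.
Vowel harmony: no change.
Apply epenthesis: biwlokpaats → biwlokepaats.

biwlokepaats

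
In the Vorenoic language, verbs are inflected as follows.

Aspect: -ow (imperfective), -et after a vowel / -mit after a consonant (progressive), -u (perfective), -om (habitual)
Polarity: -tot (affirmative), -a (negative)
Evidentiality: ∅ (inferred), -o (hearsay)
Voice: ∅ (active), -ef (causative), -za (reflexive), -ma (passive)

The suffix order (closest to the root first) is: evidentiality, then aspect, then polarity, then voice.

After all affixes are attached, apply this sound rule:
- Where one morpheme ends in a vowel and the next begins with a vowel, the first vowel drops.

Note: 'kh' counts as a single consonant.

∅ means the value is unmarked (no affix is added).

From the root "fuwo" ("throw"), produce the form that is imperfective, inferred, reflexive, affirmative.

evidentiality = inferred: zero marking, form stays fuwo.
Attach aspect imperfective -ow → fuwoow.
Attach polarity affirmative -tot → fuwoowtot.
Attach voice reflexive -za → fuwoowtotza.
Apply vowel deletion: fuwoowtotza → fuwowtotza.

fuwowtotza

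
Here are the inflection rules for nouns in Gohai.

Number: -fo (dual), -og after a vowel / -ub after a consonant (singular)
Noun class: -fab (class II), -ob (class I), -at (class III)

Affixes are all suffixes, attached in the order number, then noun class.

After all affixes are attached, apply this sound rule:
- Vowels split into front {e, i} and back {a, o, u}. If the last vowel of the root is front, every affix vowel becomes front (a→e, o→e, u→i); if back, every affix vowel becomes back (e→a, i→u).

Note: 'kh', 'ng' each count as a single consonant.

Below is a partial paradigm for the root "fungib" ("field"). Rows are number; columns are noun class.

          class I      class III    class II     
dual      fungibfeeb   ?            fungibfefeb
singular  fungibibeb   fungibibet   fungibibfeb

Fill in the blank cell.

fungibfeet

Attach number dual -fo → fungibfo.
Attach noun class class III -at → fungibfoat.
Apply vowel harmony: fungibfoat → fungibfeet.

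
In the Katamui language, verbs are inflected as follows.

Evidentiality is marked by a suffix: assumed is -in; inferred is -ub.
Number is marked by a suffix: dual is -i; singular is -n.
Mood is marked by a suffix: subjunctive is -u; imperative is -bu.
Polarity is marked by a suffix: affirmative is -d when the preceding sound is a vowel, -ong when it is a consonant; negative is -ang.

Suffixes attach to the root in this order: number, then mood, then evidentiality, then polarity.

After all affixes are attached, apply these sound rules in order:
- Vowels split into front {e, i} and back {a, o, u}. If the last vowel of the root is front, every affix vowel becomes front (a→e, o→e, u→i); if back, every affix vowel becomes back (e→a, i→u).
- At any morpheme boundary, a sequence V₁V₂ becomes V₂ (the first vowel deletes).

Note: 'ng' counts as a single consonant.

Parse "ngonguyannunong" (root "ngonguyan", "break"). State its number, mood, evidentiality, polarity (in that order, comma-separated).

Segment: ngonguyan-n-u-in-ong.
number: -n → singular.
mood: -u → subjunctive.
evidentiality: -in → assumed.
polarity: -d/ong → affirmative.

singular, subjunctive, assumed, affirmative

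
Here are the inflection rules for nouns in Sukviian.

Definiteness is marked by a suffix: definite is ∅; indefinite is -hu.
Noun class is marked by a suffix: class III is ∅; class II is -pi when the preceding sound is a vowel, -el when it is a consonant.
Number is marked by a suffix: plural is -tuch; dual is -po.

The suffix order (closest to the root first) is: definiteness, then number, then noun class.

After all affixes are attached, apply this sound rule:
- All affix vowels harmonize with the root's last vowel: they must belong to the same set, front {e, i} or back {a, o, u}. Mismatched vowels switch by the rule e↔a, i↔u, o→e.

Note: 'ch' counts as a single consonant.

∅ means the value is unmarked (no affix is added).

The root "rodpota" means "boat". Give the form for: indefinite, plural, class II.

rodpotahutuchal

Attach definiteness indefinite -hu → rodpotahu.
Attach number plural -tuch → rodpotahutuch.
Attach noun class class II -el (after consonant 'ch') → rodpotahutuchel.
Apply vowel harmony: rodpotahutuchel → rodpotahutuchal.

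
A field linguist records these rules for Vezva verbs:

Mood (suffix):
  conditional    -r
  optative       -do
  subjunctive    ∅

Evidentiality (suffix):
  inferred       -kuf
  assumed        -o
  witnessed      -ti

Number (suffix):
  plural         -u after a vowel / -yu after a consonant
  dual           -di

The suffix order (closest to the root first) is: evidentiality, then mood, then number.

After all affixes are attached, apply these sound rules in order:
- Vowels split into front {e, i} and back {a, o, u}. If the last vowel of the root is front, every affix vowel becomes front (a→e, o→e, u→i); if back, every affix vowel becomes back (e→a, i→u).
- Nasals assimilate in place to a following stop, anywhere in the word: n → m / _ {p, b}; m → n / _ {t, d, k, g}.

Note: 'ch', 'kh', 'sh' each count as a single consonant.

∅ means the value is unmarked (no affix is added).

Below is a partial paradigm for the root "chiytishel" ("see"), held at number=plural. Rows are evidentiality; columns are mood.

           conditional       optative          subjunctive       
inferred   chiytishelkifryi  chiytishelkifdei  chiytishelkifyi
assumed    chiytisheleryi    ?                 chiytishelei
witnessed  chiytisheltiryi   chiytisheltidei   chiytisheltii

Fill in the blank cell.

chiytisheledei

Attach evidentiality assumed -o → chiytishelo.
Attach mood optative -do → chiytishelodo.
Attach number plural -u (after vowel 'o') → chiytishelodou.
Apply vowel harmony: chiytishelodou → chiytisheledei.
Nasal assimilation: no change.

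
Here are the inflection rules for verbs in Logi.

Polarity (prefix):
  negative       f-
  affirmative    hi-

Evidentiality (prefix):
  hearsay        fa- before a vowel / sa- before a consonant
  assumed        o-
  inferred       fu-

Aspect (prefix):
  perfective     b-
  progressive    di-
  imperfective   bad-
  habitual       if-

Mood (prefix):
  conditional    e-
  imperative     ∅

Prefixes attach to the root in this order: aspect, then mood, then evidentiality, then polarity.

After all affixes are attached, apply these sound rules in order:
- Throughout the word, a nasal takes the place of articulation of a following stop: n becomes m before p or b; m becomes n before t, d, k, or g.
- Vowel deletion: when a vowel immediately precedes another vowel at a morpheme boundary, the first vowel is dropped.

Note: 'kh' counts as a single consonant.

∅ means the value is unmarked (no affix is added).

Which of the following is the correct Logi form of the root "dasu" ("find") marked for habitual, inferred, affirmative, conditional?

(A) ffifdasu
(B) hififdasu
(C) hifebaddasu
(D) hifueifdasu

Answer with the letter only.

B

Attach aspect habitual if- → ifdasu.
Attach mood conditional e- → eifdasu.
Attach evidentiality inferred fu- → fueifdasu.
Attach polarity affirmative hi- → hifueifdasu.
Nasal assimilation: no change.
Apply vowel deletion: hifueifdasu → hififdasu.
So the correct form is hififdasu, option (B).
(D) hifueifdasu is wrong: it fails to apply the sound rule(s).
(A) ffifdasu is wrong: it uses negative instead of affirmative for polarity.
(C) hifebaddasu is wrong: it uses imperfective instead of habitual for aspect.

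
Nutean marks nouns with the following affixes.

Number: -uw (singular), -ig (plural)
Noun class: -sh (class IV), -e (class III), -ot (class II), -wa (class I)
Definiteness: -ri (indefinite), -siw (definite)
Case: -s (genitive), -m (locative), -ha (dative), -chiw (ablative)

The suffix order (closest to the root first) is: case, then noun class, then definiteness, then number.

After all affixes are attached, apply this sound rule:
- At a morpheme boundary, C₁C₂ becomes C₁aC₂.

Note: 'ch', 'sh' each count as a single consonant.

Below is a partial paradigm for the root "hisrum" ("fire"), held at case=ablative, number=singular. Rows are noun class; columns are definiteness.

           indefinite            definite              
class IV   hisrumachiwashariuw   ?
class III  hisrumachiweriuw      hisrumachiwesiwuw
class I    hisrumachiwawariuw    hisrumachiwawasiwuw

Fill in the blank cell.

Attach case ablative -chiw → hisrumchiw.
Attach noun class class IV -sh → hisrumchiwsh.
Attach definiteness definite -siw → hisrumchiwshsiw.
Attach number singular -uw → hisrumchiwshsiwuw.
Apply epenthesis: hisrumchiwshsiwuw → hisrumachiwashasiwuw.

hisrumachiwashasiwuw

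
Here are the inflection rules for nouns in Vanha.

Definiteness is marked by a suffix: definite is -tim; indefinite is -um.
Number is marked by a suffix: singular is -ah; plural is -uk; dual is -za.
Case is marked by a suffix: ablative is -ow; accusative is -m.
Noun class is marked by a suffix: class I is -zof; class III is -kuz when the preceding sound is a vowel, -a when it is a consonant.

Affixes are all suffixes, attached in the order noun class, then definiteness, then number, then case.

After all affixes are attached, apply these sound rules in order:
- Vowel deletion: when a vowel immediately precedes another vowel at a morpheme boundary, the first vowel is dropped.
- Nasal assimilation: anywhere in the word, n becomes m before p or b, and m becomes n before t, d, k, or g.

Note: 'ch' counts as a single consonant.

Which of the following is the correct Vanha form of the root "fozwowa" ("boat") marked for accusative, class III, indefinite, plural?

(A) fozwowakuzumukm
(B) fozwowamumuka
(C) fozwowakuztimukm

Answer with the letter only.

Attach noun class class III -kuz (after vowel 'a') → fozwowakuz.
Attach definiteness indefinite -um → fozwowakuzum.
Attach number plural -uk → fozwowakuzumuk.
Attach case accusative -m → fozwowakuzumukm.
Vowel deletion: no change.
Nasal assimilation: no change.
So the correct form is fozwowakuzumukm, option (A).
(B) fozwowamumuka is wrong: it has the affixes in the wrong order.
(C) fozwowakuztimukm is wrong: it uses definite instead of indefinite for definiteness.

A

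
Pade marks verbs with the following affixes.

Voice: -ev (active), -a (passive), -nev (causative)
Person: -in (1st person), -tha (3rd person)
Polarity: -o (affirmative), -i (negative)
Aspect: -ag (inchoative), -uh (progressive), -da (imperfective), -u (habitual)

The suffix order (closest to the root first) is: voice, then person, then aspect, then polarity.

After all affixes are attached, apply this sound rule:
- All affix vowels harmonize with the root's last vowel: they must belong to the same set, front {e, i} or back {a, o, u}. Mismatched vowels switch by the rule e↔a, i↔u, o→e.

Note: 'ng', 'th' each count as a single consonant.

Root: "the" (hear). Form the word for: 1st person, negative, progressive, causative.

Attach voice causative -nev → thenev.
Attach person 1st person -in → thenevin.
Attach aspect progressive -uh → thenevinuh.
Attach polarity negative -i → thenevinuhi.
Apply vowel harmony: thenevinuhi → thenevinihi.

thenevinihi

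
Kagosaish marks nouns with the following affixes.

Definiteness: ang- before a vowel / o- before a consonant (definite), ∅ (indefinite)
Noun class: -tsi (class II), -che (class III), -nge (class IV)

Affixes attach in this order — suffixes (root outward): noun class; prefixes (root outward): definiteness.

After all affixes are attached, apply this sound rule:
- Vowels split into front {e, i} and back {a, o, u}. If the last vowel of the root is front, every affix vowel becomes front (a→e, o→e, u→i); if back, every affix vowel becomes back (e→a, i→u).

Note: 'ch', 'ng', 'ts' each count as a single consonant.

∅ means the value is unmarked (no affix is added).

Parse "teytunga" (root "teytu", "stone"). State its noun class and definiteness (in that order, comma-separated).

class IV, indefinite

Segment: teytu-nge.
noun class: -nge → class IV.
definiteness: ∅ → indefinite.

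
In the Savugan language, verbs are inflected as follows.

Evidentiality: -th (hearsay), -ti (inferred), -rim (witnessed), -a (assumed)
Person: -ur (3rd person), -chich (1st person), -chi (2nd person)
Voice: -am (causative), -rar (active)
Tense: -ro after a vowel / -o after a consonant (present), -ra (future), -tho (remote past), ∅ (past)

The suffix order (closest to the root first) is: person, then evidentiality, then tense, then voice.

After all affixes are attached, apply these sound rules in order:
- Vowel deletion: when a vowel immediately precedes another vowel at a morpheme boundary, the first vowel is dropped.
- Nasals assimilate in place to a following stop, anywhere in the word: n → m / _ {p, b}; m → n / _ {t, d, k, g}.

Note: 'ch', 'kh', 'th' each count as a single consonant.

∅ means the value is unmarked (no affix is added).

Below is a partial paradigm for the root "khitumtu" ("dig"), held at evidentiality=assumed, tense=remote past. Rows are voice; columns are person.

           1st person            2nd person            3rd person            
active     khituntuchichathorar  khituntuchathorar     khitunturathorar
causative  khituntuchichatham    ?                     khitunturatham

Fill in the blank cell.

Attach person 2nd person -chi → khitumtuchi.
Attach evidentiality assumed -a → khitumtuchia.
Attach tense remote past -tho → khitumtuchiatho.
Attach voice causative -am → khitumtuchiathoam.
Apply vowel deletion: khitumtuchiathoam → khitumtuchatham.
Apply nasal assimilation: khitumtuchatham → khituntuchatham.

khituntuchatham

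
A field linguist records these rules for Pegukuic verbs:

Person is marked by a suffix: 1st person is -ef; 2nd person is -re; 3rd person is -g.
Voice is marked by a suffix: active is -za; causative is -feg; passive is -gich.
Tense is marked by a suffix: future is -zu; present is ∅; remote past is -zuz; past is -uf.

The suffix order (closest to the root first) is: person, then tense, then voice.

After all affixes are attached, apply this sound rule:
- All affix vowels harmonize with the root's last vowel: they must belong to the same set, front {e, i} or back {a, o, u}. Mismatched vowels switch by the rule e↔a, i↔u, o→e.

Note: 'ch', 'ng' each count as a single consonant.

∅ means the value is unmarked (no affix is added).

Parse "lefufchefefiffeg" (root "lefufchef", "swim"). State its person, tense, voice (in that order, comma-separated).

1st person, past, causative

Segment: lefufchef-ef-uf-feg.
person: -ef → 1st person.
tense: -uf → past.
voice: -feg → causative.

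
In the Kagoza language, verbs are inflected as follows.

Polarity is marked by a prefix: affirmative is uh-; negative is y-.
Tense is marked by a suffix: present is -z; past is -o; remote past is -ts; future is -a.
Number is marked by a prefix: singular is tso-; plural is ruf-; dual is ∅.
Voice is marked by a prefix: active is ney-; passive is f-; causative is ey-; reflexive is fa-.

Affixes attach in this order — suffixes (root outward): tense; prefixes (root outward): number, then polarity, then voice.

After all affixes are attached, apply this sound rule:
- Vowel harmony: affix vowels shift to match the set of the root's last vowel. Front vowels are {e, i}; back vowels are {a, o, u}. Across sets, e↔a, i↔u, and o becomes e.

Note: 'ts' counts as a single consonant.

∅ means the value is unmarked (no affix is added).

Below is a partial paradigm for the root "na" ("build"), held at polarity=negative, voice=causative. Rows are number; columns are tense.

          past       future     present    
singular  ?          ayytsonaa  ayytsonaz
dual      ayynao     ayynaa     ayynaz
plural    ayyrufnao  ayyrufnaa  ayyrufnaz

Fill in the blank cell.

ayytsonao

Attach number singular tso- → tsona.
Attach tense past -o → tsonao.
Attach polarity negative y- → ytsonao.
Attach voice causative ey- → eyytsonao.
Apply vowel harmony: eyytsonao → ayytsonao.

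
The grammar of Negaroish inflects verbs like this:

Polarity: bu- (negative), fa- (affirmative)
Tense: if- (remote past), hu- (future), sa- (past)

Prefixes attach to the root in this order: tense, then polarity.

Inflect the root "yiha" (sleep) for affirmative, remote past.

faifyiha

Attach tense remote past if- → ifyiha.
Attach polarity affirmative fa- → faifyiha.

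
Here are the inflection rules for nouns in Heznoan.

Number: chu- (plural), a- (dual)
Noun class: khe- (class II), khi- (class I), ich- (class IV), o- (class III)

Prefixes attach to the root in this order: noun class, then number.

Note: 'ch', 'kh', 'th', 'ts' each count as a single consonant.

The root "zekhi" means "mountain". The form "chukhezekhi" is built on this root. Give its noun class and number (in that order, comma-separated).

class II, plural

Segment: chu-khe-zekhi.
noun class: khe- → class II.
number: chu- → plural.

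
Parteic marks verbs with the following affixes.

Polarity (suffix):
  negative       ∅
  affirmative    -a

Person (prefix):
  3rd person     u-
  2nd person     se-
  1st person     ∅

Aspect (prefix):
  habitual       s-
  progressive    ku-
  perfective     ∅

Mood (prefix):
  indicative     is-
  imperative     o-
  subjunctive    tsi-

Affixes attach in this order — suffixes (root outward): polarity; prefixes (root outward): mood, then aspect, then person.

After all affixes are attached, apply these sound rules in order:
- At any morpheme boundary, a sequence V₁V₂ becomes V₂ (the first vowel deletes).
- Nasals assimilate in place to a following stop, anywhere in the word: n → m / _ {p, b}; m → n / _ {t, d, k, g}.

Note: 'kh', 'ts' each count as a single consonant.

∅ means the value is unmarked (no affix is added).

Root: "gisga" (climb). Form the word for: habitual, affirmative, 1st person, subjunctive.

Attach polarity affirmative -a → gisgaa.
Attach mood subjunctive tsi- → tsigisgaa.
Attach aspect habitual s- → stsigisgaa.
person = 1st person: zero marking, form stays stsigisgaa.
Apply vowel deletion: stsigisgaa → stsigisga.
Nasal assimilation: no change.

stsigisga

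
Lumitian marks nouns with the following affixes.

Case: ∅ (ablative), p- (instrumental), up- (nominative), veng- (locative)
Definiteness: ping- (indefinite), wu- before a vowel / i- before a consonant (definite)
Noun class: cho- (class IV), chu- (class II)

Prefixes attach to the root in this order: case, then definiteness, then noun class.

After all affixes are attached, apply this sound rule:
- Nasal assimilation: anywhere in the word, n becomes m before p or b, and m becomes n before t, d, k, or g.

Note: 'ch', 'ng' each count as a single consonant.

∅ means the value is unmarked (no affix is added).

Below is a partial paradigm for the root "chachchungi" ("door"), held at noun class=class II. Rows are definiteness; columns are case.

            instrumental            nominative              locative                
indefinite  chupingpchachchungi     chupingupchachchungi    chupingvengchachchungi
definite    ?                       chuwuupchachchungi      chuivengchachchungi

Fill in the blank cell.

chuipchachchungi

Attach case instrumental p- → pchachchungi.
Attach definiteness definite i- (before consonant 'p') → ipchachchungi.
Attach noun class class II chu- → chuipchachchungi.
Nasal assimilation: no change.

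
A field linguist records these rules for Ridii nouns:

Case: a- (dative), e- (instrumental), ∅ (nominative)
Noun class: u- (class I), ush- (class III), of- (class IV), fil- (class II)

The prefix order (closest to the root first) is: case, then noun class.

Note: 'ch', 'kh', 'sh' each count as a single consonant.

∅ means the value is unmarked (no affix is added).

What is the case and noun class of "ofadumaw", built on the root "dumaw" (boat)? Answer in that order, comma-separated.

Segment: of-a-dumaw.
case: a- → dative.
noun class: of- → class IV.

dative, class IV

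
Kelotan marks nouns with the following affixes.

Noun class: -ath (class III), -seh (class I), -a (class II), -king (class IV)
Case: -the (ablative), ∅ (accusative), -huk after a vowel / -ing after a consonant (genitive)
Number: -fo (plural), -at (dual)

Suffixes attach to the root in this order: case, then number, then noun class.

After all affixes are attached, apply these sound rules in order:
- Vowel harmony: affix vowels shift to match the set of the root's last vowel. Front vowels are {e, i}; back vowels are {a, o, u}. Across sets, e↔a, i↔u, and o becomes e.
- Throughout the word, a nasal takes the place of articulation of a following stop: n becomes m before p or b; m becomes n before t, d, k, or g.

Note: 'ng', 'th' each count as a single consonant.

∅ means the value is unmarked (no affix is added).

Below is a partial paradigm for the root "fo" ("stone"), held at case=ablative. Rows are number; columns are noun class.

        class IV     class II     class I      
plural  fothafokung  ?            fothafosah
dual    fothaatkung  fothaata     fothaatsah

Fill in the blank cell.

fothafoa

Attach case ablative -the → fothe.
Attach number plural -fo → fothefo.
Attach noun class class II -a → fothefoa.
Apply vowel harmony: fothefoa → fothafoa.
Nasal assimilation: no change.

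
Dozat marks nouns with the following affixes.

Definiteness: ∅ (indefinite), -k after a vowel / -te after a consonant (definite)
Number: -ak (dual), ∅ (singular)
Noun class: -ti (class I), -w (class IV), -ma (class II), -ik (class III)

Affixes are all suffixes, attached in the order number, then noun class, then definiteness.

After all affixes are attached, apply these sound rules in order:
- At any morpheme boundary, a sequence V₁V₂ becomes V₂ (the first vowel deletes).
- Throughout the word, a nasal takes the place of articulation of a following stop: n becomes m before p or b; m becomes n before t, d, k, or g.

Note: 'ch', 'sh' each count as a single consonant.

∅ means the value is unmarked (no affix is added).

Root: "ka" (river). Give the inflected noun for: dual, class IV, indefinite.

Attach number dual -ak → kaak.
Attach noun class class IV -w → kaakw.
definiteness = indefinite: zero marking, form stays kaakw.
Apply vowel deletion: kaakw → kakw.
Nasal assimilation: no change.

kakw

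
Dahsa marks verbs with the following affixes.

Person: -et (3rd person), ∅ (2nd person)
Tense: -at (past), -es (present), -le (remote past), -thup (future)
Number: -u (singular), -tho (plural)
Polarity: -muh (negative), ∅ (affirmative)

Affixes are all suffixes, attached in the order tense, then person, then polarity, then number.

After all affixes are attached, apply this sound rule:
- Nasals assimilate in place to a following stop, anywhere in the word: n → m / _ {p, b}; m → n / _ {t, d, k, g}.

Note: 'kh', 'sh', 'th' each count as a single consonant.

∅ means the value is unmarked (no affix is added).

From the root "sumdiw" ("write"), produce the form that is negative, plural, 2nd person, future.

sundiwthupmuhtho

Attach tense future -thup → sumdiwthup.
person = 2nd person: zero marking, form stays sumdiwthup.
Attach polarity negative -muh → sumdiwthupmuh.
Attach number plural -tho → sumdiwthupmuhtho.
Apply nasal assimilation: sumdiwthupmuhtho → sundiwthupmuhtho.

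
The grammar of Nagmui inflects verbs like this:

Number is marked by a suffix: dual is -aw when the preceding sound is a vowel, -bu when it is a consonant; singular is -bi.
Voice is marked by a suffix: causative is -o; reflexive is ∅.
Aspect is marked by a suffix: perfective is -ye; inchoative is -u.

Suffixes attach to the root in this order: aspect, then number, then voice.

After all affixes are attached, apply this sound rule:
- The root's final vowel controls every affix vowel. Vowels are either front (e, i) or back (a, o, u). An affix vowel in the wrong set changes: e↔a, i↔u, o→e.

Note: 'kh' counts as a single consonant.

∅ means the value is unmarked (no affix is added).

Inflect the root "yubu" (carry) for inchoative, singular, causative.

Attach aspect inchoative -u → yubuu.
Attach number singular -bi → yubuubi.
Attach voice causative -o → yubuubio.
Apply vowel harmony: yubuubio → yubuubuo.

yubuubuo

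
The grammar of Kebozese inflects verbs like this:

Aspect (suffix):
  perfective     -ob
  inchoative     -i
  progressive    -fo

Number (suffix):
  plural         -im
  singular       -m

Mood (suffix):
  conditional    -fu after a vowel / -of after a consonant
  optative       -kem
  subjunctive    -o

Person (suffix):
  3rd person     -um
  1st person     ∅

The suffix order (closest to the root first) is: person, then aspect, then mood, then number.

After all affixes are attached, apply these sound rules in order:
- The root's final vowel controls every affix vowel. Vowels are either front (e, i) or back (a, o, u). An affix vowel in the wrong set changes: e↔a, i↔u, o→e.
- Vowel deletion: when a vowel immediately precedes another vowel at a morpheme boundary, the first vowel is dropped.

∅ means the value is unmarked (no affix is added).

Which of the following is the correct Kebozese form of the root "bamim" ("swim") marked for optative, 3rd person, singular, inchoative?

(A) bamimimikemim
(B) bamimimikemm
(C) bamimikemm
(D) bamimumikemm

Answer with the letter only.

B

Attach person 3rd person -um → bamimum.
Attach aspect inchoative -i → bamimumi.
Attach mood optative -kem → bamimumikem.
Attach number singular -m → bamimumikemm.
Apply vowel harmony: bamimumikemm → bamimimikemm.
Vowel deletion: no change.
So the correct form is bamimimikemm, option (B).
(A) bamimimikemim is wrong: it uses plural instead of singular for number.
(C) bamimikemm is wrong: it uses 1st person instead of 3rd person for person.
(D) bamimumikemm is wrong: it fails to apply the sound rule(s).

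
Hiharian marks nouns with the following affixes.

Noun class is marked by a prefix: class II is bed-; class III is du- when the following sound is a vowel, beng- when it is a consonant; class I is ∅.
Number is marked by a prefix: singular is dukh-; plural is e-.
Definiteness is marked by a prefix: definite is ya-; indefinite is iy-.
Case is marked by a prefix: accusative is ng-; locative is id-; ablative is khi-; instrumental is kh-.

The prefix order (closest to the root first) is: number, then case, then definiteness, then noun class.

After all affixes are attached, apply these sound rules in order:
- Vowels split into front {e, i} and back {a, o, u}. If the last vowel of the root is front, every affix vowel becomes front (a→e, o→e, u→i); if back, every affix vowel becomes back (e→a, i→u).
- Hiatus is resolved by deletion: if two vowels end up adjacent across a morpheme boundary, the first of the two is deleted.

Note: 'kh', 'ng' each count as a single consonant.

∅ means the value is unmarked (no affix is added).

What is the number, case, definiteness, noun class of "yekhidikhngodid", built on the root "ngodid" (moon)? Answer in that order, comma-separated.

singular, ablative, definite, class I

Segment: ya-khi-dukh-ngodid.
number: dukh- → singular.
case: khi- → ablative.
definiteness: ya- → definite.
noun class: ∅ → class I.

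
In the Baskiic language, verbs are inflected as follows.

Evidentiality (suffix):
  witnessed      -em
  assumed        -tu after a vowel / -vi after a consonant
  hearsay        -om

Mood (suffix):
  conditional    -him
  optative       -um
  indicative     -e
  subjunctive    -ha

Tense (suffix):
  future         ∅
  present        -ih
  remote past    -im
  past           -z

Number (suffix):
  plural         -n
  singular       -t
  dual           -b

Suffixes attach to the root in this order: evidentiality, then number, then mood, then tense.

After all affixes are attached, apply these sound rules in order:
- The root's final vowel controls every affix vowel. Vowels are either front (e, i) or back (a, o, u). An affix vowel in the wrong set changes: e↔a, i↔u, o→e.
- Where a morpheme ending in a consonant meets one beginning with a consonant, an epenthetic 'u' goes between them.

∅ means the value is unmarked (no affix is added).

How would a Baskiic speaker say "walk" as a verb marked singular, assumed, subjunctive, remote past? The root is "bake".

baketituheim

Attach evidentiality assumed -tu (after vowel 'e') → baketu.
Attach number singular -t → baketut.
Attach mood subjunctive -ha → baketutha.
Attach tense remote past -im → baketuthaim.
Apply vowel harmony: baketuthaim → baketitheim.
Apply epenthesis: baketitheim → baketituheim.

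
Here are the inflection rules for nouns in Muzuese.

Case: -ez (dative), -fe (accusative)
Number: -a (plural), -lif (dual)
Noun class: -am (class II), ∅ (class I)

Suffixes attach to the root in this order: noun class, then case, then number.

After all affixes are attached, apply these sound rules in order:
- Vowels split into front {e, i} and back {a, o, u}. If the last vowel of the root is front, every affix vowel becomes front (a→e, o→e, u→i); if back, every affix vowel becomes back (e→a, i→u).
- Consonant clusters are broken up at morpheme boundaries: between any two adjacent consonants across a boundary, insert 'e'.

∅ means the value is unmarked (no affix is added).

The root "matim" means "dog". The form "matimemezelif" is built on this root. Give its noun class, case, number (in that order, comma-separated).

Segment: matim-am-ez-lif.
noun class: -am → class II.
case: -ez → dative.
number: -lif → dual.

class II, dative, dual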